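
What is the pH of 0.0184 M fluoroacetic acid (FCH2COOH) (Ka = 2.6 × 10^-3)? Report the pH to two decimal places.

pH = 2.24

FCH2COOH ⇌ FCH2COO- + H+
From the ICE table, Ka = [H+]²/(0.0184 − [H+]) = 2.6 × 10^-3.
Here C₀/Ka ≈ 7.08, so the small-[H+] approximation fails. Use the quadratic:
[H+] = (−Ka + √(Ka² + 4·Ka·C₀))/2 = 5.74 × 10^-3 M
pH = −log[H+] = −log(5.74 × 10^-3) = 2.24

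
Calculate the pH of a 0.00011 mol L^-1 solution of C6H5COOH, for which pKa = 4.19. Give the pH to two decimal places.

C6H5COOH ⇌ C6H5COO- + H+
Ka = 10^(−4.19) = 6.46 × 10^-5
Let x = [H+] at equilibrium. Ka = x²/(0.00011 − x).
The 5% rule fails; solving x² + Ka·x − Ka·C₀ = 0 exactly:
x = (−Ka + √(Ka² + 4·Ka·C₀))/2 = 5.80 × 10^-5 M
pH = −log[H+] = −log(5.80 × 10^-5) = 4.24

pH = 4.24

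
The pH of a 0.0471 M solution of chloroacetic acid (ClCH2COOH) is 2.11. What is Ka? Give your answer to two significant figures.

Ka = 1.5 × 10^-3

[H+] = 10^(-2.11) = 7.76 × 10^-3 M
At equilibrium [HA] = 0.0471 − 7.76 × 10^-3 = 3.93 × 10^-2 M
Ka = [H+][A-]/[HA] = (7.76 × 10^-3)² / 3.93 × 10^-2 = 1.5 × 10^-3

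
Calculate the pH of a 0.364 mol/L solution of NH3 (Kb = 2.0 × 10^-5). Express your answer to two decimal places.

NH3 + H2O ⇌ NH4+ + OH-
Kb = x²/(0.364 − x) = 2.0 × 10^-5
Neglecting x in the denominator: x = √(2.0 × 10^-5 × 0.364) = 2.70 × 10^-3 M
Check: 0.74% ionized — well under 5%, approximation valid.
pOH = −log(2.70 × 10^-3) = 2.57; pH = 14.00 − 2.57 = 11.43

pH = 11.43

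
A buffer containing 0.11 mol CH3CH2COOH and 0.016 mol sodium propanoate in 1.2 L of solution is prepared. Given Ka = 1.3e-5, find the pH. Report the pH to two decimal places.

pH = 4.05

pKa = −log(1.3 × 10^-5) = 4.886
Henderson–Hasselbalch: pH = pKa + log([CH3CH2COO-]/[CH3CH2COOH]) = 4.886 + log(0.016/0.11)
pH = 4.886 + (-0.837) = 4.05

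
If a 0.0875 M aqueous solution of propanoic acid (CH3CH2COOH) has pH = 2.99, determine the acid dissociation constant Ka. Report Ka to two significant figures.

[H+] = 10^(-2.99) = 1.02 × 10^-3 M
At equilibrium [HA] = 0.0875 − 1.02 × 10^-3 = 8.65 × 10^-2 M
Ka = [H+][A-]/[HA] = (1.02 × 10^-3)² / 8.65 × 10^-2 = 1.2 × 10^-5

Ka = 1.2 × 10^-5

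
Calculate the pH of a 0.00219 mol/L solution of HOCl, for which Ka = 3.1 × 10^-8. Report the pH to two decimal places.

HOCl ⇌ OCl- + H+
From the ICE table, Ka = x²/(0.00219 − x) = 3.1 × 10^-8.
Since Ka ≪ C₀, x ≈ √(Ka·C₀) = 8.24 × 10^-6 M.
(x/C₀ = 0.38% < 5%, so the approximation holds.)
pH = −log[H+] = −log(8.24 × 10^-6) = 5.08

pH = 5.08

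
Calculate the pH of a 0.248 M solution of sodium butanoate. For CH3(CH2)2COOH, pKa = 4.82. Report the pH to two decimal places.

CH3(CH2)2COO- is the conjugate base of the weak acid CH3(CH2)2COOH.
Ka = 10^(−4.82) = 1.51 × 10^-5
Kb = Kw/Ka = 1.0×10^-14 / 1.51 × 10^-5 = 6.62 × 10^-10
Let x = [OH-] at equilibrium. Kb = x²/(0.248 − x).
Since Kb ≪ C₀, x ≈ √(Kb·C₀) = 1.28 × 10^-5 M.
(x/C₀ = 0.0052% < 5%, so the approximation holds.)
pOH = −log(1.28 × 10^-5) = 4.89; pH = 14.00 − 4.89 = 9.11

pH = 9.11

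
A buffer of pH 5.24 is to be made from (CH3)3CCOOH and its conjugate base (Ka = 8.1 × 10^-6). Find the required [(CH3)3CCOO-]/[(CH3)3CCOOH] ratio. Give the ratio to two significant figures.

ratio = 1.4

pKa = -log(8.1 × 10^-6) = 5.092
pH = pKa + log(r) ⇒ log(r) = 5.24 − 5.092 = +0.148
r = [(CH3)3CCOO-]/[(CH3)3CCOOH] = 10^(+0.148) = 1.41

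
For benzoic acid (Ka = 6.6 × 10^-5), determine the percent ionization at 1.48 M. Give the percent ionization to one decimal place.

0.7%

C6H5COOH ⇌ C6H5COO- + H+; let x = [H+] at equilibrium.
x ≈ √(Ka·C₀) = √(6.6 × 10^-5 × 1.48) = 9.88 × 10^-3 M
% ionization = x/C₀ × 100% = 9.88 × 10^-3/1.48 × 100% = 0.7%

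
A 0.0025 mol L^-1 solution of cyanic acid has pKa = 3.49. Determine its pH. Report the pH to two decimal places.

HOCN ⇌ OCN- + H+
Ka = 10^(−3.49) = 3.24 × 10^-4
Ka = [H+]²/(0.0025 − [H+]) = 3.24 × 10^-4
The 5% rule fails; solving [H+]² + Ka·[H+] − Ka·C₀ = 0 exactly:
[H+] = (−Ka + √(Ka² + 4·Ka·C₀))/2 = 7.52 × 10^-4 M
pH = −log[H+] = −log(7.52 × 10^-4) = 3.12

pH = 3.12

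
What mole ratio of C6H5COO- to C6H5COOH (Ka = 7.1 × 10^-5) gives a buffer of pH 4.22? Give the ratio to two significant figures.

ratio = 1.2

pKa = -log(7.1 × 10^-5) = 4.149
pH = pKa + log(r) ⇒ log(r) = 4.22 − 4.149 = +0.071
r = [C6H5COO-]/[C6H5COOH] = 10^(+0.071) = 1.18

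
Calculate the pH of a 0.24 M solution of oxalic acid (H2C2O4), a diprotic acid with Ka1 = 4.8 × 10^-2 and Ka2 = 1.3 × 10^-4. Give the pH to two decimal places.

pH = 1.07

Since Ka1 ≫ Ka2, the first ionization dominates [H+].
Ka1 = x²/(0.24 − x) = 4.8 × 10^-2
Solving the quadratic: x = (−Ka1 + √(Ka1² + 4·Ka1·C₀))/2 = 8.60 × 10^-2 M
pH = −log(8.60 × 10^-2) = 1.07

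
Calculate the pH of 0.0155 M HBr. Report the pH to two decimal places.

HBr is a strong acid and dissociates completely, so [H+] = 0.0155 M.
pH = -log(0.0155) = 1.81

pH = 1.81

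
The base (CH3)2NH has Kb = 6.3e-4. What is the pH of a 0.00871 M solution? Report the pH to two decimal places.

pH = 11.31

(CH3)2NH + H2O ⇌ (CH3)2NH2+ + OH-
Kb = x²/(0.00871 − x) = 6.3 × 10^-4
Here C₀/Kb ≈ 13.8, so the small-x approximation fails. Use the quadratic:
x = [−0.00063 + √(0.00063² + 2.19e-05)]/2 = 2.05 × 10^-3 M
pOH = −log(2.05 × 10^-3) = 2.69; pH = 14.00 − 2.69 = 11.31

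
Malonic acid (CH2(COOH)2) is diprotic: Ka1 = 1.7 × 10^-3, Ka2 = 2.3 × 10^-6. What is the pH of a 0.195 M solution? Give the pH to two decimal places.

Since Ka1 ≫ Ka2, the first ionization dominates [H+].
Ka1 = x²/(0.195 − x) = 1.7 × 10^-3
Solving the quadratic: x = (−Ka1 + √(Ka1² + 4·Ka1·C₀))/2 = 1.74 × 10^-2 M
pH = −log(1.74 × 10^-2) = 1.76

pH = 1.76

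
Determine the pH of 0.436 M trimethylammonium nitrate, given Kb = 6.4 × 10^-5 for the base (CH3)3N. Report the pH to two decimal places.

pH = 5.08

(CH3)3NH+ is the conjugate acid of the weak base (CH3)3N.
Ka = Kw/Kb = 1.0×10^-14 / 6.4 × 10^-5 = 1.56 × 10^-10
Ka = [H+]²/(0.436 − [H+]) = 1.56 × 10^-10
Assume [H+] ≪ 0.436: [H+] ≈ √(1.56 × 10^-10 × 0.436) = 8.25 × 10^-6 M
Check: 0.0019% ionized — well under 5%, approximation valid.
pH = −log(8.25 × 10^-6) = 5.08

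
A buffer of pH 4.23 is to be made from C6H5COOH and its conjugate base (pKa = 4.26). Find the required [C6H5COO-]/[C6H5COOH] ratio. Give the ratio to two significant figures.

pH = pKa + log(r) ⇒ log(r) = 4.23 − 4.26 = -0.03
r = [C6H5COO-]/[C6H5COOH] = 10^(-0.03) = 0.933

ratio = 0.93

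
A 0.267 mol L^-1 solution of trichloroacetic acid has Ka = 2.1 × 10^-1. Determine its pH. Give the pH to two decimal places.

Cl3CCOOH ⇌ Cl3CCOO- + H+
Ka = [H+]²/(0.267 − [H+]) = 2.1 × 10^-1
Here C₀/Ka ≈ 1.27, so the small-[H+] approximation fails. Use the quadratic:
[H+] = [−0.21 + √(0.21² + 0.224)]/2 = 1.54 × 10^-1 M
pH = −log(1.54 × 10^-1) = 0.81

pH = 0.81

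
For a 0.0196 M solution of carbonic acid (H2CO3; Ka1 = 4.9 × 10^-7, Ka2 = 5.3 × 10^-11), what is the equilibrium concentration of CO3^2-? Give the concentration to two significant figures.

5.3 × 10^-11 M

First ionization gives [H+] ≈ [HCO3-] = 9.80 × 10^-5 M.
Second step: Ka2 = [H+][CO3^2-]/[HCO3-] ≈ [CO3^2-] (since [H+] ≈ [HCO3-]).
So [CO3^2-] ≈ Ka2.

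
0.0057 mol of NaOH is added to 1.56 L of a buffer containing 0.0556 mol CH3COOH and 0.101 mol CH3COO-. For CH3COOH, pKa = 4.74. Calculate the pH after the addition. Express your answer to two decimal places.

OH- converts CH3COOH to CH3COO-: CH3COOH → 0.0499 mol, CH3COO- → 0.107 mol.
pH = pKa + log(n_CH3COO-/n_CH3COOH) = 4.74 + log(0.107/0.0499) = 4.74 + (+0.331)

pH = 5.07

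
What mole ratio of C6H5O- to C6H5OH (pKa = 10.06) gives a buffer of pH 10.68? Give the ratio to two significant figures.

ratio = 4.2

pH = pKa + log(r) ⇒ log(r) = 10.68 − 10.06 = +0.62
r = [C6H5O-]/[C6H5OH] = 10^(+0.62) = 4.17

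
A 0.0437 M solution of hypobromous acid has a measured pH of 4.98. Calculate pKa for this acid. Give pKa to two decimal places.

[H+] = 10^(-4.98) = 1.05 × 10^-5 M
At equilibrium [HA] = 0.0437 − 1.05 × 10^-5 = 4.37 × 10^-2 M
Ka = [H+][A-]/[HA] = (1.05 × 10^-5)² / 4.37 × 10^-2 = 2.52 × 10^-9
pKa = -log(2.52 × 10^-9) = 8.60

pKa = 8.60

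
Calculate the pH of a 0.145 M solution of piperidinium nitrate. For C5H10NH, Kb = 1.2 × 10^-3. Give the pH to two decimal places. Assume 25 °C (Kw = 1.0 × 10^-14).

pH = 5.96

C5H10NH2+ is the conjugate acid of the weak base C5H10NH.
Ka = Kw/Kb = 1.0×10^-14 / 1.2 × 10^-3 = 8.33 × 10^-12
From the ICE table, Ka = [H+]²/(0.145 − [H+]) = 8.33 × 10^-12.
Since Ka ≪ C₀, [H+] ≈ √(Ka·C₀) = 1.10 × 10^-6 M.
([H+]/C₀ = 0.00076% < 5%, so the approximation holds.)
pH = −log(1.10 × 10^-6) = 5.96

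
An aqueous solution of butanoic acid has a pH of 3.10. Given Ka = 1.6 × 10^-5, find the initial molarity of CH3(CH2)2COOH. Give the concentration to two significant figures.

C₀ = 4.0 × 10^-2 M

[H+] = 10^(-3.10) = 7.94 × 10^-4 M = x
Ka = x²/(C₀ − x) ⇒ C₀ = x + x²/Ka
C₀ = 7.94 × 10^-4 + (7.94 × 10^-4)²/(1.6 × 10^-5) = 4.02 × 10^-2 M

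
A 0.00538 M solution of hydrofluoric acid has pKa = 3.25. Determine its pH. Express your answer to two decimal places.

HF ⇌ F- + H+
Ka = 10^(−3.25) = 5.62 × 10^-4
Ka = [H+]²/(0.00538 − [H+]) = 5.62 × 10^-4
[H+] is not negligible relative to C₀; solve [H+]² + 0.000562·[H+] − 3.02e-06 = 0.
[H+] = [−0.000562 + √(0.000562² + 1.21e-05)]/2 = 1.48 × 10^-3 M
pH = −log[H+] = −log(1.48 × 10^-3) = 2.83

pH = 2.83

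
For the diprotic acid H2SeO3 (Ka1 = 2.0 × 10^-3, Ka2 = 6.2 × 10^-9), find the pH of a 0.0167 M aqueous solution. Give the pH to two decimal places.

pH = 2.31

Ka1 ≫ Ka2, so treat the first dissociation as the only significant source of H+.
Ka1 = x²/(0.0167 − x) = 2.0 × 10^-3
Solving the quadratic: x = (−Ka1 + √(Ka1² + 4·Ka1·C₀))/2 = 4.87 × 10^-3 M
pH = −log(4.87 × 10^-3) = 2.31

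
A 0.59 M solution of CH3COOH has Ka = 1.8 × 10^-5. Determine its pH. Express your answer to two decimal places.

pH = 2.49

CH3COOH ⇌ CH3COO- + H+
From the ICE table, Ka = [H+]²/(0.59 − [H+]) = 1.8 × 10^-5.
Neglecting [H+] in the denominator: [H+] = √(1.8 × 10^-5 × 0.59) = 3.26 × 10^-3 M
pH = −log(3.26 × 10^-3) = 2.49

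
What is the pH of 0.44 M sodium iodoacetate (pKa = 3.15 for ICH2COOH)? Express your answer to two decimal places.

pH = 8.40

ICH2COO- is the conjugate base of the weak acid ICH2COOH.
Ka = 10^(−3.15) = 7.08 × 10^-4
Kb = Kw/Ka = 1.0×10^-14 / 7.08 × 10^-4 = 1.41 × 10^-11
Kb = x²/(0.44 − x) = 1.41 × 10^-11
Since Kb ≪ C₀, x ≈ √(Kb·C₀) = 2.49 × 10^-6 M.
(x/C₀ = 0.00057% < 5%, so the approximation holds.)
pOH = 5.60, so pH = 14.00 − pOH = 8.40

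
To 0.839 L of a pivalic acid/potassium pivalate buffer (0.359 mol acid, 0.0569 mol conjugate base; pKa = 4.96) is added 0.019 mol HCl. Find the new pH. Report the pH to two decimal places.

pH = 3.96

Added H+ converts (CH3)3CCOO- to (CH3)3CCOOH: (CH3)3CCOOH → 0.378 mol, (CH3)3CCOO- → 0.0379 mol.
pH = pKa + log(n_(CH3)3CCOO-/n_(CH3)3CCOOH) = 4.96 + log(0.0379/0.378) = 4.96 + (-0.999)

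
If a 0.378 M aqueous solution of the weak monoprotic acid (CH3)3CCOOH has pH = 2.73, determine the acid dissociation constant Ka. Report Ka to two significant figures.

Ka = 9.2 × 10^-6

[H+] = 10^(-2.73) = 1.86 × 10^-3 M
At equilibrium [HA] = 0.378 − 1.86 × 10^-3 = 3.76 × 10^-1 M
Ka = [H+][A-]/[HA] = (1.86 × 10^-3)² / 3.76 × 10^-1 = 9.2 × 10^-6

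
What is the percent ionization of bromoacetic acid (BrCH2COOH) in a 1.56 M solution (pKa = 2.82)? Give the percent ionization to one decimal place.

3.1%

BrCH2COOH ⇌ BrCH2COO- + H+; let x = [H+] at equilibrium.
Ka = 10^(−2.82) = 1.51 × 10^-3
x ≈ √(Ka·C₀) = √(1.51 × 10^-3 × 1.56) = 4.85 × 10^-2 M
% ionization = x/C₀ × 100% = 4.85 × 10^-2/1.56 × 100% = 3.1%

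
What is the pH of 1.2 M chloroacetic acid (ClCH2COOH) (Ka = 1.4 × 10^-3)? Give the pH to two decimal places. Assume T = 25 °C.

pH = 1.39

ClCH2COOH ⇌ ClCH2COO- + H+
Ka = [H+]²/(1.2 − [H+]) = 1.4 × 10^-3
Assume [H+] ≪ 1.2: [H+] ≈ √(1.4 × 10^-3 × 1.2) = 4.10 × 10^-2 M
([H+]/C₀ = 3.4% < 5%, so the approximation holds.)
pH = −log[H+] = −log(4.10 × 10^-2) = 1.39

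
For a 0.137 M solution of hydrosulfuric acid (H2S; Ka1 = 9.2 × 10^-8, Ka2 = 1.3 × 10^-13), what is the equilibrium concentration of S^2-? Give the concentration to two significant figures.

First ionization gives [H+] ≈ [HS-] = 1.12 × 10^-4 M.
Second step: Ka2 = [H+][S^2-]/[HS-] ≈ [S^2-] (since [H+] ≈ [HS-]).
So [S^2-] ≈ Ka2.

1.3 × 10^-13 M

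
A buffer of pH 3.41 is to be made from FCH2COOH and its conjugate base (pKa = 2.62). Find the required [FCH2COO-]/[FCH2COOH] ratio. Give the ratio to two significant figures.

ratio = 6.2

pH = pKa + log(r) ⇒ log(r) = 3.41 − 2.62 = +0.79
r = [FCH2COO-]/[FCH2COOH] = 10^(+0.79) = 6.17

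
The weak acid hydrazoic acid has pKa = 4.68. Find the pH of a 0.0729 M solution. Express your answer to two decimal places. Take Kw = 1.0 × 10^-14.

pH = 2.91

HN3 ⇌ N3- + H+
Ka = 10^(−4.68) = 2.09 × 10^-5
Ka = x²/(0.0729 − x) = 2.09 × 10^-5
Assume x ≪ 0.0729: x ≈ √(2.09 × 10^-5 × 0.0729) = 1.23 × 10^-3 M
(x/C₀ = 1.7% < 5%, so the approximation holds.)
pH = −log(1.23 × 10^-3) = 2.91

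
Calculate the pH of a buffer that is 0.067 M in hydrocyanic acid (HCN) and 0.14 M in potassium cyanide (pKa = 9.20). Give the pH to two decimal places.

pH = 9.52

Henderson–Hasselbalch: pH = pKa + log([CN-]/[HCN]) = 9.20 + log(0.14/0.067)
pH = 9.20 + (+0.320) = 9.52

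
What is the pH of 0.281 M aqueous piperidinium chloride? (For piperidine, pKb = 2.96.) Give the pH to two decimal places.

C5H10NH2+ is the conjugate acid of the weak base C5H10NH.
Kb = 10^(−2.96) = 1.10 × 10^-3
Ka = Kw/Kb = 1.0×10^-14 / 1.10 × 10^-3 = 9.09 × 10^-12
Ka = [H+]²/(0.281 − [H+]) = 9.09 × 10^-12
Assume [H+] ≪ 0.281: [H+] ≈ √(9.09 × 10^-12 × 0.281) = 1.60 × 10^-6 M
([H+]/C₀ = 0.00057% < 5%, so the approximation holds.)
pH = −log[H+] = −log(1.60 × 10^-6) = 5.80

pH = 5.80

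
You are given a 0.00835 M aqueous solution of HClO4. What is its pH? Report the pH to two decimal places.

HClO4 is a strong acid and dissociates completely, so [H+] = 0.00835 M.
pH = -log(0.00835) = 2.08

pH = 2.08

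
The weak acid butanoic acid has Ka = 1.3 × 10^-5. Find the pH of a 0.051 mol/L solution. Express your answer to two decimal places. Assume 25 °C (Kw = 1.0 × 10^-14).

pH = 3.09

CH3(CH2)2COOH ⇌ CH3(CH2)2COO- + H+
Ka = [H+]²/(0.051 − [H+]) = 1.3 × 10^-5
Since Ka ≪ C₀, [H+] ≈ √(Ka·C₀) = 8.14 × 10^-4 M.
([H+]/C₀ = 1.6% < 5%, so the approximation holds.)
pH = −log(8.14 × 10^-4) = 3.09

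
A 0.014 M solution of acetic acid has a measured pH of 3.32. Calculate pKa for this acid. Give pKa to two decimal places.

[H+] = 10^(-3.32) = 4.79 × 10^-4 M
At equilibrium [HA] = 0.014 − 4.79 × 10^-4 = 1.35 × 10^-2 M
Ka = [H+][A-]/[HA] = (4.79 × 10^-4)² / 1.35 × 10^-2 = 1.70 × 10^-5
pKa = -log(1.70 × 10^-5) = 4.77

pKa = 4.77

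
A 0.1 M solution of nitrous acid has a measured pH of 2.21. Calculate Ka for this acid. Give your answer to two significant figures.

Ka = 4.1 × 10^-4

[H+] = 10^(-2.21) = 6.17 × 10^-3 M
At equilibrium [HA] = 0.1 − 6.17 × 10^-3 = 9.38 × 10^-2 M
Ka = [H+][A-]/[HA] = (6.17 × 10^-3)² / 9.38 × 10^-2 = 4.1 × 10^-4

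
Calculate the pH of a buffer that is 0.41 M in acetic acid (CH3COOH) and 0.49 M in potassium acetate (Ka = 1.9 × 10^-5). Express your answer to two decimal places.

pKa = −log(1.9 × 10^-5) = 4.721
Henderson–Hasselbalch: pH = pKa + log([CH3COO-]/[CH3COOH]) = 4.721 + log(0.49/0.41)
pH = 4.721 + (+0.077) = 4.80

pH = 4.80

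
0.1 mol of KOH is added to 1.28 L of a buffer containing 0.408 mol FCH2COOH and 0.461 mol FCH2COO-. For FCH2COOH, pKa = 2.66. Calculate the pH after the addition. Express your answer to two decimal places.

pH = 2.92

OH- converts FCH2COOH to FCH2COO-: FCH2COOH → 0.308 mol, FCH2COO- → 0.561 mol.
Henderson–Hasselbalch with mole ratio 0.561/0.308: pH = 2.66 + (+0.260)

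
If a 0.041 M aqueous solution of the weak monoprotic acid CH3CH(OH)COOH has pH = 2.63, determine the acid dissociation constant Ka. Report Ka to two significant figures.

Ka = 1.4 × 10^-4

[H+] = 10^(-2.63) = 2.34 × 10^-3 M
At equilibrium [HA] = 0.041 − 2.34 × 10^-3 = 3.87 × 10^-2 M
Ka = [H+][A-]/[HA] = (2.34 × 10^-3)² / 3.87 × 10^-2 = 1.4 × 10^-4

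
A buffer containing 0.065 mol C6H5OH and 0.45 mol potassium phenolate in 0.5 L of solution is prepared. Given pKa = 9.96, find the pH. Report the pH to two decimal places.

pH = 10.80

Using pH = pKa + log([base]/[acid]) with [base]/[acid] = 0.45/0.065:
pH = 9.96 + (+0.840) = 10.80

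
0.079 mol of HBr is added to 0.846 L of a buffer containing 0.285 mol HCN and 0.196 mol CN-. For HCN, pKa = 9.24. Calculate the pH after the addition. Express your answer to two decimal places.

After neutralization: n(HCN) = 0.364 mol, n(CN-) = 0.117 mol.
pH = pKa + log([A⁻]/[HA]) = 9.24 + log(0.117/0.364) = 9.24 -0.493

pH = 8.75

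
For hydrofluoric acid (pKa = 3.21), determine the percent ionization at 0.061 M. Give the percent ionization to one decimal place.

HF ⇌ F- + H+; let x = [H+] at equilibrium.
Ka = 10^(−3.21) = 6.17 × 10^-4
Solve x² + 0.000617x − 3.76e-05 = 0 → x = 5.83 × 10^-3 M
% ionization = x/C₀ × 100% = 5.83 × 10^-3/0.061 × 100% = 9.6%

9.6%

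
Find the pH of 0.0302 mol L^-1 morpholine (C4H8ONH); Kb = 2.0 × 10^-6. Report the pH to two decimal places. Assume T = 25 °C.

pH = 10.39

C4H8ONH + H2O ⇌ C4H8ONH2+ + OH-
Let x = [OH-] at equilibrium. Kb = x²/(0.0302 − x).
Assume x ≪ 0.0302: x ≈ √(2.0 × 10^-6 × 0.0302) = 2.46 × 10^-4 M
pOH = −log(2.46 × 10^-4) = 3.61; pH = 14.00 − 3.61 = 10.39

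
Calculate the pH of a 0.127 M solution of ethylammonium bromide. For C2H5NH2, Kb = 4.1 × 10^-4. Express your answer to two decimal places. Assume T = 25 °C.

C2H5NH3+ is the conjugate acid of the weak base C2H5NH2.
Ka = Kw/Kb = 1.0×10^-14 / 4.1 × 10^-4 = 2.44 × 10^-11
Ka = [H+]²/(0.127 − [H+]) = 2.44 × 10^-11
Neglecting [H+] in the denominator: [H+] = √(2.44 × 10^-11 × 0.127) = 1.76 × 10^-6 M
pH = −log(1.76 × 10^-6) = 5.75

pH = 5.75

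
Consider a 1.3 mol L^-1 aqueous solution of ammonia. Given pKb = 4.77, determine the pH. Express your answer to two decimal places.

pH = 11.67

NH3 + H2O ⇌ NH4+ + OH-
Kb = 10^(−4.77) = 1.70 × 10^-5
From the ICE table, Kb = [OH-]²/(1.3 − [OH-]) = 1.70 × 10^-5.
Since Kb ≪ C₀, [OH-] ≈ √(Kb·C₀) = 4.70 × 10^-3 M.
([OH-]/C₀ = 0.36% < 5%, so the approximation holds.)
pOH = −log(4.70 × 10^-3) = 2.33; pH = 14.00 − 2.33 = 11.67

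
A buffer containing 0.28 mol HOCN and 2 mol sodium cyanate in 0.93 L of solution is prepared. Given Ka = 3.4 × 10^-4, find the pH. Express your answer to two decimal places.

pKa = −log(3.4 × 10^-4) = 3.469
Using pH = pKa + log([base]/[acid]) with [base]/[acid] = 2/0.28:
pH = 3.469 + (+0.854) = 4.32

pH = 4.32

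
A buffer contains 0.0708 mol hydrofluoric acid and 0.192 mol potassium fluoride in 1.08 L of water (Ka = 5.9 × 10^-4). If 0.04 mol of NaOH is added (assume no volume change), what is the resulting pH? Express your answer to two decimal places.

pH = 4.11

After neutralization: n(HF) = 0.0308 mol, n(F-) = 0.232 mol.
pKa = −log(5.9 × 10^-4) = 3.229
pH = pKa + log(n_F-/n_HF) = 3.229 + log(0.232/0.0308) = 3.229 + (+0.877)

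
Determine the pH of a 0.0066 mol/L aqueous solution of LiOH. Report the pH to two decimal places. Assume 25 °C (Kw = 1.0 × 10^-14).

LiOH is a strong base; [OH-] = 0.0066 M.
pOH = -log(0.0066) = 2.18
pH = 14.00 - 2.18 = 11.82

pH = 11.82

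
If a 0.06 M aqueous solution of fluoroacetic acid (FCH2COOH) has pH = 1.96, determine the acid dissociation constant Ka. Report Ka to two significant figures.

[H+] = 10^(-1.96) = 1.10 × 10^-2 M
At equilibrium [HA] = 0.06 − 1.10 × 10^-2 = 4.90 × 10^-2 M
Ka = [H+][A-]/[HA] = (1.10 × 10^-2)² / 4.90 × 10^-2 = 2.5 × 10^-3

Ka = 2.5 × 10^-3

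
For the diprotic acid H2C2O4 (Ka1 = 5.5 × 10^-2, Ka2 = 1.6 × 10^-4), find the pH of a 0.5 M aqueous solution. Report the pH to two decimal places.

pH = 0.85

Since Ka1 ≫ Ka2, the first ionization dominates [H+].
Ka1 = x²/(0.5 − x) = 5.5 × 10^-2
Solving the quadratic: x = (−Ka1 + √(Ka1² + 4·Ka1·C₀))/2 = 1.41 × 10^-1 M
pH = −log(1.41 × 10^-1) = 0.85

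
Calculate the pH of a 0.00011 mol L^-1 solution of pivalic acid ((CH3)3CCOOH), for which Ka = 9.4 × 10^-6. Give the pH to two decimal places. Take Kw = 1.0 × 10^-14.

(CH3)3CCOOH ⇌ (CH3)3CCOO- + H+
Let x = [H+] at equilibrium. Ka = x²/(0.00011 − x).
The 5% rule fails; solving x² + Ka·x − Ka·C₀ = 0 exactly:
x = [−9.4e-06 + √(9.4e-06² + 4.14e-09)]/2 = 2.78 × 10^-5 M
pH = −log[H+] = −log(2.78 × 10^-5) = 4.56

pH = 4.56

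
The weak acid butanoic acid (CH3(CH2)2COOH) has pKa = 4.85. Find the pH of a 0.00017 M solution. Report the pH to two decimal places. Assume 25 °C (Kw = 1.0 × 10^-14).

pH = 4.37

CH3(CH2)2COOH ⇌ CH3(CH2)2COO- + H+
Ka = 10^(−4.85) = 1.41 × 10^-5
From the ICE table, Ka = x²/(0.00017 − x) = 1.41 × 10^-5.
Here C₀/Ka ≈ 12.1, so the small-x approximation fails. Use the quadratic:
x = [−1.41e-05 + √(1.41e-05² + 9.59e-09)]/2 = 4.24 × 10^-5 M
pH = −log(4.24 × 10^-5) = 4.37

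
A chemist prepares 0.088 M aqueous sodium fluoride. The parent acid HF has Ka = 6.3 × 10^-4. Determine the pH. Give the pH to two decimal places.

F- is the conjugate base of the weak acid HF.
Kb = Kw/Ka = 1.0×10^-14 / 6.3 × 10^-4 = 1.59 × 10^-11
From the ICE table, Kb = [OH-]²/(0.088 − [OH-]) = 1.59 × 10^-11.
Since Kb ≪ C₀, [OH-] ≈ √(Kb·C₀) = 1.18 × 10^-6 M.
pOH = 5.93, so pH = 14.00 − pOH = 8.07

pH = 8.07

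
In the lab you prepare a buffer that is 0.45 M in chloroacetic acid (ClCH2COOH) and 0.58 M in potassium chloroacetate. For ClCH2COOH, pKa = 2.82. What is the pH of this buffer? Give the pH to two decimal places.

pH = 2.93

pH = pKa + log([A⁻]/[HA]) = 2.82 + log(0.58/0.45)
pH = 2.82 + (+0.110) = 2.93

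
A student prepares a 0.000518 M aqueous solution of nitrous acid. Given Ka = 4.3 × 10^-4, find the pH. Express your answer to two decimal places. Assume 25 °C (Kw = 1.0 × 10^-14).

HNO2 ⇌ NO2- + H+
From the ICE table, Ka = [H+]²/(0.000518 − [H+]) = 4.3 × 10^-4.
The 5% rule fails; solving [H+]² + Ka·[H+] − Ka·C₀ = 0 exactly:
[H+] = (−Ka + √(Ka² + 4·Ka·C₀))/2 = 3.04 × 10^-4 M
pH = −log(3.04 × 10^-4) = 3.52

pH = 3.52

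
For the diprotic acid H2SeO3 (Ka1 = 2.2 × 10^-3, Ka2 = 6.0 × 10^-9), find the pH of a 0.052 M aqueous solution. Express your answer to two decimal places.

pH = 2.02

Since Ka1 ≫ Ka2, the first ionization dominates [H+].
Ka1 = x²/(0.052 − x) = 2.2 × 10^-3
Solving the quadratic: x = (−Ka1 + √(Ka1² + 4·Ka1·C₀))/2 = 9.65 × 10^-3 M
pH = −log(9.65 × 10^-3) = 2.02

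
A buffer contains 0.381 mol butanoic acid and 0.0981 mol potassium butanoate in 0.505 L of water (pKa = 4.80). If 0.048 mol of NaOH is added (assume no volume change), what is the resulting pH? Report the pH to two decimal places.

OH- converts CH3(CH2)2COOH to CH3(CH2)2COO-: CH3(CH2)2COOH → 0.333 mol, CH3(CH2)2COO- → 0.146 mol.
pH = pKa + log([A⁻]/[HA]) = 4.80 + log(0.146/0.333) = 4.80 -0.358

pH = 4.44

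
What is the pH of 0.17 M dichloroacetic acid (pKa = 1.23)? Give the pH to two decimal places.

pH = 1.13

Cl2CHCOOH ⇌ Cl2CHCOO- + H+
Ka = 10^(−1.23) = 5.89 × 10^-2
Ka = [H+]²/(0.17 − [H+]) = 5.89 × 10^-2
The 5% rule fails; solving [H+]² + Ka·[H+] − Ka·C₀ = 0 exactly:
[H+] = [−0.0589 + √(0.0589² + 0.0401)]/2 = 7.49 × 10^-2 M
pH = −log[H+] = −log(7.49 × 10^-2) = 1.13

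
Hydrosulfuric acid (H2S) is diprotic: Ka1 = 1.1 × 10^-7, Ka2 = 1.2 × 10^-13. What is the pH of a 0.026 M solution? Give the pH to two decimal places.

pH = 4.27

Ka1 ≫ Ka2, so treat the first dissociation as the only significant source of H+.
Ka1 = x²/(0.026 − x) = 1.1 × 10^-7
x ≈ √(1.1 × 10^-7 × 0.026) = 5.35 × 10^-5 M
pH = −log(5.35 × 10^-5) = 4.27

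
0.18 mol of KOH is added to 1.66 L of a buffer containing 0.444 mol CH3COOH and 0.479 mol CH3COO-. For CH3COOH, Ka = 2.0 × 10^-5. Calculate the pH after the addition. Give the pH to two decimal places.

OH- converts CH3COOH to CH3COO-: CH3COOH → 0.264 mol, CH3COO- → 0.659 mol.
pKa = −log(2.0 × 10^-5) = 4.699
Henderson–Hasselbalch with mole ratio 0.659/0.264: pH = 4.699 + (+0.397)

pH = 5.10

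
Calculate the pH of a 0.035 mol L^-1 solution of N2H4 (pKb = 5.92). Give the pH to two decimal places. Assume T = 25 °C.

N2H4 + H2O ⇌ N2H5+ + OH-
Kb = 10^(−5.92) = 1.20 × 10^-6
Kb = [OH-]²/(0.035 − [OH-]) = 1.20 × 10^-6
Assume [OH-] ≪ 0.035: [OH-] ≈ √(1.20 × 10^-6 × 0.035) = 2.05 × 10^-4 M
Check: 0.59% ionized — well under 5%, approximation valid.
pOH = 3.69, so pH = 14.00 − pOH = 10.31

pH = 10.31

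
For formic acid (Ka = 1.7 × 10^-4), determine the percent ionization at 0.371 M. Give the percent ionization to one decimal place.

2.1%

HCOOH ⇌ HCOO- + H+; let x = [H+] at equilibrium.
x ≈ √(Ka·C₀) = √(1.7 × 10^-4 × 0.371) = 7.94 × 10^-3 M
% ionization = x/C₀ × 100% = 7.94 × 10^-3/0.371 × 100% = 2.1%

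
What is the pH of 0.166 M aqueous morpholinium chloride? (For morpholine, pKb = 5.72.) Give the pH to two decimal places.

pH = 4.53

C4H8ONH2+ is the conjugate acid of the weak base C4H8ONH.
Kb = 10^(−5.72) = 1.91 × 10^-6
Ka = Kw/Kb = 1.0×10^-14 / 1.91 × 10^-6 = 5.24 × 10^-9
Ka = x²/(0.166 − x) = 5.24 × 10^-9
Assume x ≪ 0.166: x ≈ √(5.24 × 10^-9 × 0.166) = 2.95 × 10^-5 M
pH = −log[H+] = −log(2.95 × 10^-5) = 4.53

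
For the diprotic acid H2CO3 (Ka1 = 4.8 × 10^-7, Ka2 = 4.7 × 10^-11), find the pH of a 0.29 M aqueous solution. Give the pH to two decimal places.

Since Ka1 ≫ Ka2, the first ionization dominates [H+].
Ka1 = x²/(0.29 − x) = 4.8 × 10^-7
x ≈ √(4.8 × 10^-7 × 0.29) = 3.73 × 10^-4 M
pH = −log(3.73 × 10^-4) = 3.43

pH = 3.43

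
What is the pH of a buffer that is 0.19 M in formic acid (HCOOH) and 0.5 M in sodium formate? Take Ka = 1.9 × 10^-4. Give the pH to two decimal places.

pKa = −log(1.9 × 10^-4) = 3.721
Henderson–Hasselbalch: pH = pKa + log([HCOO-]/[HCOOH]) = 3.721 + log(0.5/0.19)
pH = 3.721 + (+0.420) = 4.14

pH = 4.14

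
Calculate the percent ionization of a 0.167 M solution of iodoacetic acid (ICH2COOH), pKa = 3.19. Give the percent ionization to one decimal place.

ICH2COOH ⇌ ICH2COO- + H+; let x = [H+] at equilibrium.
Ka = 10^(−3.19) = 6.46 × 10^-4
Solve x² + 0.000646x − 0.000108 = 0 → x = 1.01 × 10^-2 M
% ionization = x/C₀ × 100% = 1.01 × 10^-2/0.167 × 100% = 6.0%

6.0%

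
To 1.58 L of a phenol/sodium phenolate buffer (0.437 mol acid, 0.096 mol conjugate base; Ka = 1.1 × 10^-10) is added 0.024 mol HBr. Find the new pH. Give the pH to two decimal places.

pH = 9.15

Added H+ converts C6H5O- to C6H5OH: C6H5OH → 0.461 mol, C6H5O- → 0.072 mol.
pKa = −log(1.1 × 10^-10) = 9.959
Henderson–Hasselbalch with mole ratio 0.072/0.461: pH = 9.959 + (-0.806)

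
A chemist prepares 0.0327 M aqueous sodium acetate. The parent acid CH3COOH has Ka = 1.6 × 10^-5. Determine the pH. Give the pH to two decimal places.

pH = 8.66

CH3COO- is the conjugate base of the weak acid CH3COOH.
Kb = Kw/Ka = 1.0×10^-14 / 1.6 × 10^-5 = 6.25 × 10^-10
From the ICE table, Kb = [OH-]²/(0.0327 − [OH-]) = 6.25 × 10^-10.
Since Kb ≪ C₀, [OH-] ≈ √(Kb·C₀) = 4.52 × 10^-6 M.
Check: 0.014% ionized — well under 5%, approximation valid.
pOH = −log(4.52 × 10^-6) = 5.34; pH = 14.00 − 5.34 = 8.66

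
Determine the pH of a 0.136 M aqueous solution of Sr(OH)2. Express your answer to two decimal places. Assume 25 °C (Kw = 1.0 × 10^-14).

Sr(OH)2 is a strong base (each formula unit releases 2 OH-); [OH-] = 0.272 M.
pOH = -log(0.272) = 0.57
pH = 14.00 - 0.57 = 13.43

pH = 13.43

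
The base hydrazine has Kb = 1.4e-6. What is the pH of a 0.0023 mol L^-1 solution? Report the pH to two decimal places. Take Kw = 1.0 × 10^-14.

pH = 9.75

N2H4 + H2O ⇌ N2H5+ + OH-
Kb = [OH-]²/(0.0023 − [OH-]) = 1.4 × 10^-6
Since Kb ≪ C₀, [OH-] ≈ √(Kb·C₀) = 5.67 × 10^-5 M.
pOH = −log(5.67 × 10^-5) = 4.25; pH = 14.00 − 4.25 = 9.75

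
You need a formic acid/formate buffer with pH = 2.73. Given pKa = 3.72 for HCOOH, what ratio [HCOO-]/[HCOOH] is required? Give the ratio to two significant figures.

pH = pKa + log(r) ⇒ log(r) = 2.73 − 3.72 = -0.99
r = [HCOO-]/[HCOOH] = 10^(-0.99) = 0.102

ratio = 0.10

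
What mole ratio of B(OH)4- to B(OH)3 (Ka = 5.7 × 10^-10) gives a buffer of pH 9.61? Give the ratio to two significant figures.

pKa = -log(5.7 × 10^-10) = 9.244
pH = pKa + log(r) ⇒ log(r) = 9.61 − 9.244 = +0.366
r = [B(OH)4-]/[B(OH)3] = 10^(+0.366) = 2.32

ratio = 2.3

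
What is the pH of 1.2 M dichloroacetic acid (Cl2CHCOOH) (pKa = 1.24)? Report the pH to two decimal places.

Cl2CHCOOH ⇌ Cl2CHCOO- + H+
Ka = 10^(−1.24) = 5.75 × 10^-2
Ka = [H+]²/(1.2 − [H+]) = 5.75 × 10^-2
The 5% rule fails; solving [H+]² + Ka·[H+] − Ka·C₀ = 0 exactly:
[H+] = [−0.0575 + √(0.0575² + 0.276)]/2 = 2.35 × 10^-1 M
pH = −log(2.35 × 10^-1) = 0.63

pH = 0.63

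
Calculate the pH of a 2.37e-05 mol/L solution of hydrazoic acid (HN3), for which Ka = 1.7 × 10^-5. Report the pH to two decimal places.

pH = 4.88

HN3 ⇌ N3- + H+
Ka = [H+]²/(2.37e-05 − [H+]) = 1.7 × 10^-5
The 5% rule fails; solving [H+]² + Ka·[H+] − Ka·C₀ = 0 exactly:
[H+] = (−Ka + √(Ka² + 4·Ka·C₀))/2 = 1.33 × 10^-5 M
pH = −log[H+] = −log(1.33 × 10^-5) = 4.88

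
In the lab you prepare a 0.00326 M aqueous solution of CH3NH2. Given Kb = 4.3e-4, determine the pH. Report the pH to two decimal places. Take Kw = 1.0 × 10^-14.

pH = 10.99

CH3NH2 + H2O ⇌ CH3NH3+ + OH-
From the ICE table, Kb = x²/(0.00326 − x) = 4.3 × 10^-4.
The 5% rule fails; solving x² + Kb·x − Kb·C₀ = 0 exactly:
x = (−Kb + √(Kb² + 4·Kb·C₀))/2 = 9.88 × 10^-4 M
pOH = 3.01, so pH = 14.00 − pOH = 10.99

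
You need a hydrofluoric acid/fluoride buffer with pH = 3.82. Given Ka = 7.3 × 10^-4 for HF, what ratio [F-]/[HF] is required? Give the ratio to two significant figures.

pKa = -log(7.3 × 10^-4) = 3.137
pH = pKa + log(r) ⇒ log(r) = 3.82 − 3.137 = +0.683
r = [F-]/[HF] = 10^(+0.683) = 4.82

ratio = 4.8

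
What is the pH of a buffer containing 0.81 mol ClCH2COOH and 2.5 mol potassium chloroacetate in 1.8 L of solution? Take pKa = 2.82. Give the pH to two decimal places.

Henderson–Hasselbalch: pH = pKa + log([ClCH2COO-]/[ClCH2COOH]) = 2.82 + log(2.5/0.81)
pH = 2.82 + (+0.489) = 3.31

pH = 3.31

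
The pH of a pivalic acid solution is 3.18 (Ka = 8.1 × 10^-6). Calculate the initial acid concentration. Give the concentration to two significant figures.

C₀ = 5.5 × 10^-2 M

[H+] = 10^(-3.18) = 6.61 × 10^-4 M = x
Ka = x²/(C₀ − x) ⇒ C₀ = x + x²/Ka
C₀ = 6.61 × 10^-4 + (6.61 × 10^-4)²/(8.1 × 10^-6) = 5.46 × 10^-2 M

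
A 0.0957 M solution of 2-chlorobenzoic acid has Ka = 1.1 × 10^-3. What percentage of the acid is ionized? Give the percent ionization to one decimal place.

ClC6H4COOH ⇌ ClC6H4COO- + H+; let x = [H+] at equilibrium.
Solve x² + 0.0011x − 0.000105 = 0 → x = 9.72 × 10^-3 M
Fraction ionized = 9.72 × 10^-3 / 0.0957 = 0.1016 → 10.2%

10.2%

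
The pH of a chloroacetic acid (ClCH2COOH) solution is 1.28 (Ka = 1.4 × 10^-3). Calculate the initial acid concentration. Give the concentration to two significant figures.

C₀ = 2.0 M

[H+] = 10^(-1.28) = 5.25 × 10^-2 M = x
Ka = x²/(C₀ − x) ⇒ C₀ = x + x²/Ka
C₀ = 5.25 × 10^-2 + (5.25 × 10^-2)²/(1.4 × 10^-3) = 2.02 M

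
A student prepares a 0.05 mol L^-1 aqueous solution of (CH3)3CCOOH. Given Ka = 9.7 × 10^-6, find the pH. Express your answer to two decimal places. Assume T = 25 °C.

pH = 3.16

(CH3)3CCOOH ⇌ (CH3)3CCOO- + H+
Ka = [H+]²/(0.05 − [H+]) = 9.7 × 10^-6
Assume [H+] ≪ 0.05: [H+] ≈ √(9.7 × 10^-6 × 0.05) = 6.96 × 10^-4 M
pH = −log(6.96 × 10^-4) = 3.16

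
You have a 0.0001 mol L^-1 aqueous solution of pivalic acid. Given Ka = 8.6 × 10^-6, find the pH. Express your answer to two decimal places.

(CH3)3CCOOH ⇌ (CH3)3CCOO- + H+
Let x = [H+] at equilibrium. Ka = x²/(0.0001 − x).
x is not negligible relative to C₀; solve x² + 8.6e-06·x − 8.6e-10 = 0.
x = (−Ka + √(Ka² + 4·Ka·C₀))/2 = 2.53 × 10^-5 M
pH = −log(2.53 × 10^-5) = 4.60

pH = 4.60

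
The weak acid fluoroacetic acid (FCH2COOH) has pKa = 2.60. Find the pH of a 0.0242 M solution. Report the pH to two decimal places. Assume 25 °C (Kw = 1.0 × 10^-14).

pH = 2.18

FCH2COOH ⇌ FCH2COO- + H+
Ka = 10^(−2.60) = 2.51 × 10^-3
Let x = [H+] at equilibrium. Ka = x²/(0.0242 − x).
Here C₀/Ka ≈ 9.64, so the small-x approximation fails. Use the quadratic:
x = [−0.00251 + √(0.00251² + 0.000243)]/2 = 6.64 × 10^-3 M
pH = −log[H+] = −log(6.64 × 10^-3) = 2.18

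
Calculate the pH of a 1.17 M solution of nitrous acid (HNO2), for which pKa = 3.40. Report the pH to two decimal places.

HNO2 ⇌ NO2- + H+
Ka = 10^(−3.40) = 3.98 × 10^-4
From the ICE table, Ka = [H+]²/(1.17 − [H+]) = 3.98 × 10^-4.
Since Ka ≪ C₀, [H+] ≈ √(Ka·C₀) = 2.16 × 10^-2 M.
pH = −log[H+] = −log(2.16 × 10^-2) = 1.67

pH = 1.67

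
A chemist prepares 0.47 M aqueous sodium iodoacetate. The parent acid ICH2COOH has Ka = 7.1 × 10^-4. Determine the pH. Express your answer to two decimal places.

pH = 8.41

ICH2COO- is the conjugate base of the weak acid ICH2COOH.
Kb = Kw/Ka = 1.0×10^-14 / 7.1 × 10^-4 = 1.41 × 10^-11
Kb = x²/(0.47 − x) = 1.41 × 10^-11
Neglecting x in the denominator: x = √(1.41 × 10^-11 × 0.47) = 2.57 × 10^-6 M
pOH = 5.59, so pH = 14.00 − pOH = 8.41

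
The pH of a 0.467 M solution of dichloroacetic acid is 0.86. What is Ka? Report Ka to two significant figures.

Ka = 5.8 × 10^-2

[H+] = 10^(-0.86) = 1.38 × 10^-1 M
At equilibrium [HA] = 0.467 − 1.38 × 10^-1 = 3.29 × 10^-1 M
Ka = [H+][A-]/[HA] = (1.38 × 10^-1)² / 3.29 × 10^-1 = 5.8 × 10^-2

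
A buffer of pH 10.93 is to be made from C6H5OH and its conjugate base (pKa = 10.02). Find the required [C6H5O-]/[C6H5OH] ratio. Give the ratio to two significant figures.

pH = pKa + log(r) ⇒ log(r) = 10.93 − 10.02 = +0.91
r = [C6H5O-]/[C6H5OH] = 10^(+0.91) = 8.13

ratio = 8.1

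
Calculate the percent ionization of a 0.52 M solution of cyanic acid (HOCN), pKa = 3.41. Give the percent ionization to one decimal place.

HOCN ⇌ OCN- + H+; let x = [H+] at equilibrium.
Ka = 10^(−3.41) = 3.89 × 10^-4
x ≈ √(Ka·C₀) = √(3.89 × 10^-4 × 0.52) = 1.42 × 10^-2 M
% ionization = x/C₀ × 100% = 1.42 × 10^-2/0.52 × 100% = 2.7%

2.7%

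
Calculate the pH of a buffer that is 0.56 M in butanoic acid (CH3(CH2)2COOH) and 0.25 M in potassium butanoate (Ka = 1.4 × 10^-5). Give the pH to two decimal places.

pH = 4.50

pKa = −log(1.4 × 10^-5) = 4.854
Using pH = pKa + log([base]/[acid]) with [base]/[acid] = 0.25/0.56:
pH = 4.854 + (-0.350) = 4.50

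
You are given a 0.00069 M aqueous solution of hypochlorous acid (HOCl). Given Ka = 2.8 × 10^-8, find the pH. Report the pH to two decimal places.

pH = 5.36

HOCl ⇌ OCl- + H+
From the ICE table, Ka = [H+]²/(0.00069 − [H+]) = 2.8 × 10^-8.
Neglecting [H+] in the denominator: [H+] = √(2.8 × 10^-8 × 0.00069) = 4.40 × 10^-6 M
([H+]/C₀ = 0.64% < 5%, so the approximation holds.)
pH = −log[H+] = −log(4.40 × 10^-6) = 5.36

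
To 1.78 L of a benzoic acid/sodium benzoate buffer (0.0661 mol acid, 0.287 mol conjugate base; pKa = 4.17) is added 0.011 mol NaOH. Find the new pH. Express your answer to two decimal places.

pH = 4.90

After neutralization: n(C6H5COOH) = 0.0551 mol, n(C6H5COO-) = 0.298 mol.
Henderson–Hasselbalch with mole ratio 0.298/0.0551: pH = 4.17 + (+0.733)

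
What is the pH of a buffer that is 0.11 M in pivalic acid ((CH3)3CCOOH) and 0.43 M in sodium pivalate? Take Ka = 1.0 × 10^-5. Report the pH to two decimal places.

pKa = −log(1.0 × 10^-5) = 5.000
Using pH = pKa + log([base]/[acid]) with [base]/[acid] = 0.43/0.11:
pH = 5.000 + (+0.592) = 5.59

pH = 5.59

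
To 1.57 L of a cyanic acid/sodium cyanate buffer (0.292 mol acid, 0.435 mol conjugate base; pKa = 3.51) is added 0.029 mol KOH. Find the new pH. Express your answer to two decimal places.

After neutralization: n(HOCN) = 0.263 mol, n(OCN-) = 0.464 mol.
pH = pKa + log([A⁻]/[HA]) = 3.51 + log(0.464/0.263) = 3.51 +0.247

pH = 3.76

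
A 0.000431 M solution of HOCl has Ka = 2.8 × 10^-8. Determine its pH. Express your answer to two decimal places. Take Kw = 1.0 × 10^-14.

pH = 5.46

HOCl ⇌ OCl- + H+
Ka = [H+]²/(0.000431 − [H+]) = 2.8 × 10^-8
Neglecting [H+] in the denominator: [H+] = √(2.8 × 10^-8 × 0.000431) = 3.47 × 10^-6 M
Check: 0.81% ionized — well under 5%, approximation valid.
pH = −log[H+] = −log(3.47 × 10^-6) = 5.46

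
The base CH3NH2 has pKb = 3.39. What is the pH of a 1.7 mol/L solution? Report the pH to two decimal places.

CH3NH2 + H2O ⇌ CH3NH3+ + OH-
Kb = 10^(−3.39) = 4.07 × 10^-4
Kb = x²/(1.7 − x) = 4.07 × 10^-4
Assume x ≪ 1.7: x ≈ √(4.07 × 10^-4 × 1.7) = 2.63 × 10^-2 M
(x/C₀ = 1.5% < 5%, so the approximation holds.)
pOH = 1.58, so pH = 14.00 − pOH = 12.42

pH = 12.42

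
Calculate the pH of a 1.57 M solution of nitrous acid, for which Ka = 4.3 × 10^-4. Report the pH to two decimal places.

HNO2 ⇌ NO2- + H+
From the ICE table, Ka = [H+]²/(1.57 − [H+]) = 4.3 × 10^-4.
Neglecting [H+] in the denominator: [H+] = √(4.3 × 10^-4 × 1.57) = 2.60 × 10^-2 M
Check: 1.7% ionized — well under 5%, approximation valid.
pH = −log[H+] = −log(2.60 × 10^-2) = 1.59

pH = 1.59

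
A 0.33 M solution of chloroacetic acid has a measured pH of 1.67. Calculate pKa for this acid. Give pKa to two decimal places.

pKa = 2.83

[H+] = 10^(-1.67) = 2.14 × 10^-2 M
At equilibrium [HA] = 0.33 − 2.14 × 10^-2 = 3.09 × 10^-1 M
Ka = [H+][A-]/[HA] = (2.14 × 10^-2)² / 3.09 × 10^-1 = 1.48 × 10^-3
pKa = -log(1.48 × 10^-3) = 2.83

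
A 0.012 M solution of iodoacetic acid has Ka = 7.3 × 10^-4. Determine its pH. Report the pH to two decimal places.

pH = 2.58

ICH2COOH ⇌ ICH2COO- + H+
From the ICE table, Ka = [H+]²/(0.012 − [H+]) = 7.3 × 10^-4.
The 5% rule fails; solving [H+]² + Ka·[H+] − Ka·C₀ = 0 exactly:
[H+] = [−0.00073 + √(0.00073² + 3.5e-05)]/2 = 2.62 × 10^-3 M
pH = −log(2.62 × 10^-3) = 2.58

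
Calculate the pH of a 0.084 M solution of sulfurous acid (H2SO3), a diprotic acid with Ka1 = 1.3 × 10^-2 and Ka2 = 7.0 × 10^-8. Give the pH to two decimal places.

Ka1 ≫ Ka2, so treat the first dissociation as the only significant source of H+.
Ka1 = x²/(0.084 − x) = 1.3 × 10^-2
Solving the quadratic: x = (−Ka1 + √(Ka1² + 4·Ka1·C₀))/2 = 2.72 × 10^-2 M
pH = −log(2.72 × 10^-2) = 1.57

pH = 1.57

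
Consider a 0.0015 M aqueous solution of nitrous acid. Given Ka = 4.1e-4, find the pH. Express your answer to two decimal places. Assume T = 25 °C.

HNO2 ⇌ NO2- + H+
Ka = x²/(0.0015 − x) = 4.1 × 10^-4
The 5% rule fails; solving x² + Ka·x − Ka·C₀ = 0 exactly:
x = [−0.00041 + √(0.00041² + 2.46e-06)]/2 = 6.06 × 10^-4 M
pH = −log(6.06 × 10^-4) = 3.22

pH = 3.22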